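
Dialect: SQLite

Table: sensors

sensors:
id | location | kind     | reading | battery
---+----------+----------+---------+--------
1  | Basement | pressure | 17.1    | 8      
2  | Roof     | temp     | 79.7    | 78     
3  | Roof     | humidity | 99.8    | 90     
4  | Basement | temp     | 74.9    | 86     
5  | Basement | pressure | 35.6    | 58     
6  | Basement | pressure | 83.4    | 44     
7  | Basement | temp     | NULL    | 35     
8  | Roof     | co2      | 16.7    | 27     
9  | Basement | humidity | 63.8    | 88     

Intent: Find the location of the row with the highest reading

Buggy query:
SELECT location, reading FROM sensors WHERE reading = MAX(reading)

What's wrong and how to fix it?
Bug: WHERE is evaluated per row; an aggregate over the whole table isn't defined there

Fix: Wrap MAX in a scalar subquery so WHERE compares against a single value

Corrected query:
SELECT location, reading FROM sensors WHERE reading = (SELECT MAX(reading) FROM sensors)

Result:
location | reading
---------+--------
Roof     | 99.8   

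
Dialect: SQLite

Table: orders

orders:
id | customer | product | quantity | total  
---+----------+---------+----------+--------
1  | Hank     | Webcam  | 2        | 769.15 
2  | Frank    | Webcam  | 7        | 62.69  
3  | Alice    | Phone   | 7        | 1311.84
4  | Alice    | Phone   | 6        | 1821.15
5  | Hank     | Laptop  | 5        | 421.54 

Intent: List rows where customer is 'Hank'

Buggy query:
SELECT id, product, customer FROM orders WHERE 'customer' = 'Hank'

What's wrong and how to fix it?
Bug: 'customer' in single quotes is a string literal, not the column; the comparison is literal-vs-literal and never true

Fix: Reference the column as customer without single quotes

Corrected query:
SELECT id, product, customer FROM orders WHERE customer = 'Hank'

Result:
id | product | customer
---+---------+---------
1  | Webcam  | Hank    
5  | Laptop  | Hank    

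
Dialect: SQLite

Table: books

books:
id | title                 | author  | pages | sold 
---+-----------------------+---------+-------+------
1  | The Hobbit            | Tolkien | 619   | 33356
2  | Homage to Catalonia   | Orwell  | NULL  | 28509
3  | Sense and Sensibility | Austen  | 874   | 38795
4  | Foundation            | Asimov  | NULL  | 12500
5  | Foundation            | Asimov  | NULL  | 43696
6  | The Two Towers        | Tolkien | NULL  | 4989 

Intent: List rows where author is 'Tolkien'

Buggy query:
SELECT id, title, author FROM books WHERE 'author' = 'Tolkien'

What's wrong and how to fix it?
Bug: 'author' in single quotes is a string literal, not the column; the comparison is literal-vs-literal and never true

Fix: Remove the quotes around the column name (or use double quotes for an identifier)

Corrected query:
SELECT id, title, author FROM books WHERE author = 'Tolkien'

Result:
id | title          | author 
---+----------------+--------
1  | The Hobbit     | Tolkien
6  | The Two Towers | Tolkien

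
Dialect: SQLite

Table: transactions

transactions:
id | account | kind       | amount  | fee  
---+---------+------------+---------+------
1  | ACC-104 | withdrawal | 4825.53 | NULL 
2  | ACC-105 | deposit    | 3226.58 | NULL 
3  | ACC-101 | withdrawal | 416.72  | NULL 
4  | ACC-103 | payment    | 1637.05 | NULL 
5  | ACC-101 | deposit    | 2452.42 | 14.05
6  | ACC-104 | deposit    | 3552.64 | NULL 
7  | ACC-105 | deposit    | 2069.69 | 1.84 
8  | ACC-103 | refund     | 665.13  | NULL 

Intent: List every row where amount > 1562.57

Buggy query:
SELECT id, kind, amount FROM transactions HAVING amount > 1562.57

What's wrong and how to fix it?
Bug: HAVING filters the output of aggregation, but this query has no GROUP BY and no aggregate functions, so SQLite rejects it (HAVING clause on a non-aggregate query); the condition here is per row

Fix: Replace HAVING with WHERE since the condition applies to individual rows

Corrected query:
SELECT id, kind, amount FROM transactions WHERE amount > 1562.57

Result:
id | kind       | amount 
---+------------+--------
1  | withdrawal | 4825.53
2  | deposit    | 3226.58
4  | payment    | 1637.05
5  | deposit    | 2452.42
6  | deposit    | 3552.64
7  | deposit    | 2069.69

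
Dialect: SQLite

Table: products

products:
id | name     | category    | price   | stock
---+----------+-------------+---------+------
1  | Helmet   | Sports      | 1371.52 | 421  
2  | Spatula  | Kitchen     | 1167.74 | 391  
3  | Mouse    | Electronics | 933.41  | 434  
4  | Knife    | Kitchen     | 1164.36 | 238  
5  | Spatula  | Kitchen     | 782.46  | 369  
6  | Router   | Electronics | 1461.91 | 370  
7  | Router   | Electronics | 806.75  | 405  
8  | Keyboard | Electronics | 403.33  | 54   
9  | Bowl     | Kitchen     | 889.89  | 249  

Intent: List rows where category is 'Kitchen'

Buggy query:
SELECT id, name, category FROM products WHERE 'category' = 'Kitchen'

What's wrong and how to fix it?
Bug: Single quotes denote string literals in SQL; the column name is being compared as a constant string

Fix: Reference the column as category without single quotes

Corrected query:
SELECT id, name, category FROM products WHERE category = 'Kitchen'

Result:
id | name    | category
---+---------+---------
2  | Spatula | Kitchen 
4  | Knife   | Kitchen 
5  | Spatula | Kitchen 
9  | Bowl    | Kitchen 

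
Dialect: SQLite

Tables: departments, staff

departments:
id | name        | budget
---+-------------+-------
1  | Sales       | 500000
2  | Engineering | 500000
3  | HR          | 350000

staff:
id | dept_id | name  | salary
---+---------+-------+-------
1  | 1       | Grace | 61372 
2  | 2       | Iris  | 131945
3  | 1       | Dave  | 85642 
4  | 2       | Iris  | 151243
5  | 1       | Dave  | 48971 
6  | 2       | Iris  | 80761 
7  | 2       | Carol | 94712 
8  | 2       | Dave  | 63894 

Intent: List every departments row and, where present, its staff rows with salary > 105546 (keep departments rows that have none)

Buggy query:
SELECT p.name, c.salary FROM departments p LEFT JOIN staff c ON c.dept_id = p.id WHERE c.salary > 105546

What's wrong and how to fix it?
Bug: A WHERE condition on the right-hand table after LEFT JOIN drops unmatched parents

Fix: Move the right-table condition into the ON clause so unmatched parents are kept

Corrected query:
SELECT p.name, c.salary FROM departments p LEFT JOIN staff c ON c.dept_id = p.id AND c.salary > 105546

Result:
name        | salary
------------+-------
Sales       | NULL  
Engineering | 131945
Engineering | 151243
HR          | NULL  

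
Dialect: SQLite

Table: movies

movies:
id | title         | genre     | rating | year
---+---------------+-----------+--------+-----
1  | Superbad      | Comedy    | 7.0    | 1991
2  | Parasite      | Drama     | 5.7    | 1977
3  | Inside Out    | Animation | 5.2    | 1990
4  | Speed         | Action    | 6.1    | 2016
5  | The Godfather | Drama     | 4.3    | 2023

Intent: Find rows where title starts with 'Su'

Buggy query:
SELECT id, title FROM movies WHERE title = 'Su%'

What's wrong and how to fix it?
Bug: '=' compares the literal string including the % character; pattern matching needs LIKE

Fix: Use LIKE for wildcard pattern matching

Corrected query:
SELECT id, title FROM movies WHERE title LIKE 'Su%'

Result:
id | title   
---+---------
1  | Superbad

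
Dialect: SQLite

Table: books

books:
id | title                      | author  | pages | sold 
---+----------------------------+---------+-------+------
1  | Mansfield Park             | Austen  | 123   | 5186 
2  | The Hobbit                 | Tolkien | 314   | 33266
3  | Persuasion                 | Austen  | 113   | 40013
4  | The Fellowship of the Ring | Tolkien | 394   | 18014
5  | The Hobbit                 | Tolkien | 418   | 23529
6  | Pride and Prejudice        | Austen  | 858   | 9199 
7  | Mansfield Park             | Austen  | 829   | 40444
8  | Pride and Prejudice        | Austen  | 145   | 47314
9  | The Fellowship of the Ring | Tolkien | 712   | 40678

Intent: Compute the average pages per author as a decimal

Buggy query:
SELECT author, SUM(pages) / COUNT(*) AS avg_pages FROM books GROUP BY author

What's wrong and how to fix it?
Bug: Both operands are integers, so '/' performs integer division and truncates

Fix: Multiply by 1.0 (or CAST to REAL) to force floating-point division

Corrected query:
SELECT author, SUM(pages) * 1.0 / COUNT(*) AS avg_pages FROM books GROUP BY author

Result:
author  | avg_pages
--------+----------
Austen  | 413.6    
Tolkien | 459.5    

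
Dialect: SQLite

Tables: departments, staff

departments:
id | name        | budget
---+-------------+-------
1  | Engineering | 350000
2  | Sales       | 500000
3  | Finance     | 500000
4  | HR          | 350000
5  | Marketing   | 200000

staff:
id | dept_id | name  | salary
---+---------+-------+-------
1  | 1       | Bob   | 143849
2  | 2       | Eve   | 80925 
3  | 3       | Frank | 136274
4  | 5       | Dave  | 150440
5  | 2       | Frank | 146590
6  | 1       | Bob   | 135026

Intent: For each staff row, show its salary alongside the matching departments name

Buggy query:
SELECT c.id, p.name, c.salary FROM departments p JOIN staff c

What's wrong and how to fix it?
Bug: Missing join condition: each staff row is matched to all departments rows instead of just its own

Fix: Specify the join condition linking the foreign key to the parent id

Corrected query:
SELECT c.id, p.name, c.salary FROM departments p JOIN staff c ON c.dept_id = p.id

Result:
id | name        | salary
---+-------------+-------
1  | Engineering | 143849
2  | Sales       | 80925 
3  | Finance     | 136274
4  | Marketing   | 150440
5  | Sales       | 146590
6  | Engineering | 135026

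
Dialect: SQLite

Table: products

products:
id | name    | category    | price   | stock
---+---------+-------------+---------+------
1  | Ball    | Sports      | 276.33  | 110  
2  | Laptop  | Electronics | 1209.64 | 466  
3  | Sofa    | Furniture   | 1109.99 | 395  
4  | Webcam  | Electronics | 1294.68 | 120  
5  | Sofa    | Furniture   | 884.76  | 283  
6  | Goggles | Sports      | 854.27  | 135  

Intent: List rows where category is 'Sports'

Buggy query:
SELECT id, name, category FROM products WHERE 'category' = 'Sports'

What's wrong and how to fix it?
Bug: Single quotes denote string literals in SQL; the column name is being compared as a constant string

Fix: Remove the quotes around the column name (or use double quotes for an identifier)

Corrected query:
SELECT id, name, category FROM products WHERE category = 'Sports'

Result:
id | name    | category
---+---------+---------
1  | Ball    | Sports  
6  | Goggles | Sports  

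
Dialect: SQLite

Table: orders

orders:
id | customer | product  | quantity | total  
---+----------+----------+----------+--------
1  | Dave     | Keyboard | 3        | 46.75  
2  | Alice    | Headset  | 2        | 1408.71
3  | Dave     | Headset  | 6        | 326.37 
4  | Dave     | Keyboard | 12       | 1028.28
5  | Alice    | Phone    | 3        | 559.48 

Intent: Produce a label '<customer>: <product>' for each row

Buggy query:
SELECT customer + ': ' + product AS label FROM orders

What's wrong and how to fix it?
Bug: SQLite uses || for string concatenation; + coerces text to numbers (yielding 0)

Fix: Use the || operator for string concatenation

Corrected query:
SELECT customer || ': ' || product AS label FROM orders

Result:
label         
--------------
Dave: Keyboard
Alice: Headset
Dave: Headset 
Dave: Keyboard
Alice: Phone  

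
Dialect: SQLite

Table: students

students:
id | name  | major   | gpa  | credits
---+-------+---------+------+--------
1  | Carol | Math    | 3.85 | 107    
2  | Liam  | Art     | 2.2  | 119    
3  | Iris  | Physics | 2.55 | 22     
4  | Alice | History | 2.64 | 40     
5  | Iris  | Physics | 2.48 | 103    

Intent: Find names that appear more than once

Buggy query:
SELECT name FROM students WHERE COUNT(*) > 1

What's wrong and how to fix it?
Bug: COUNT(*) is an aggregate and cannot be used in WHERE

Fix: Group first, then use HAVING for the count condition

Corrected query:
SELECT name FROM students GROUP BY name HAVING COUNT(*) > 1

Result:
name
----
Iris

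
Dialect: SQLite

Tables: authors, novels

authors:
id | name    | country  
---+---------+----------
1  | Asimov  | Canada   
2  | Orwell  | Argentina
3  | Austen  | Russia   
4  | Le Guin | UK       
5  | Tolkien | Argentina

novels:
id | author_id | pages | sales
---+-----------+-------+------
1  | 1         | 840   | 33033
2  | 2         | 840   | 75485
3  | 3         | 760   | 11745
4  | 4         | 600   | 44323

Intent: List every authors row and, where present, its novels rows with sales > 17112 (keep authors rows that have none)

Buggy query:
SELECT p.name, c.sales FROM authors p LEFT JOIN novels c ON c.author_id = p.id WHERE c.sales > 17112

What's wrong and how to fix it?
Bug: A WHERE condition on the right-hand table after LEFT JOIN drops unmatched parents

Fix: Move the right-table condition into the ON clause so unmatched parents are kept

Corrected query:
SELECT p.name, c.sales FROM authors p LEFT JOIN novels c ON c.author_id = p.id AND c.sales > 17112

Result:
name    | sales
--------+------
Asimov  | 33033
Orwell  | 75485
Austen  | NULL 
Le Guin | 44323
Tolkien | NULL 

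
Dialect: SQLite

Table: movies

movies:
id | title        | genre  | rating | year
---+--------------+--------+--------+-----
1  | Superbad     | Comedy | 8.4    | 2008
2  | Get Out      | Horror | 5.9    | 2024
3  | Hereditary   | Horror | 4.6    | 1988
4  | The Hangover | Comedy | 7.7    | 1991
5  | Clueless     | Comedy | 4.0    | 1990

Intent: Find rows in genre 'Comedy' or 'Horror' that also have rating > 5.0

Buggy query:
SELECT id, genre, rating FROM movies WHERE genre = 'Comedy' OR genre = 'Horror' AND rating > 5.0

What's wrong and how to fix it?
Bug: Without parentheses, AND is evaluated before OR, so the rating filter only applies to the 'Horror' branch

Fix: Group the OR with parentheses (or use IN), then AND the threshold

Corrected query:
SELECT id, genre, rating FROM movies WHERE (genre = 'Comedy' OR genre = 'Horror') AND rating > 5.0

Result:
id | genre  | rating
---+--------+-------
1  | Comedy | 8.4   
2  | Horror | 5.9   
4  | Comedy | 7.7   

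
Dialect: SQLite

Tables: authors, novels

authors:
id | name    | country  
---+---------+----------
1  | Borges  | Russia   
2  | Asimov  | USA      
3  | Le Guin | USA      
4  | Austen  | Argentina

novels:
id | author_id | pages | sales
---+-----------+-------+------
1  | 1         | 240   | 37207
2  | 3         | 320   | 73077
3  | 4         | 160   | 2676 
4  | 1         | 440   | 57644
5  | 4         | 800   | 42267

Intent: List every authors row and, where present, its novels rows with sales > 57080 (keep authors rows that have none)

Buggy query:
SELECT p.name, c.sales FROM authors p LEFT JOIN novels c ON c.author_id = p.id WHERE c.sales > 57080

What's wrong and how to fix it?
Bug: A WHERE condition on the right-hand table after LEFT JOIN drops unmatched parents

Fix: Put 'c.sales > 57080' in the JOIN's ON clause instead of WHERE

Corrected query:
SELECT p.name, c.sales FROM authors p LEFT JOIN novels c ON c.author_id = p.id AND c.sales > 57080

Result:
name    | sales
--------+------
Borges  | 57644
Asimov  | NULL 
Le Guin | 73077
Austen  | NULL 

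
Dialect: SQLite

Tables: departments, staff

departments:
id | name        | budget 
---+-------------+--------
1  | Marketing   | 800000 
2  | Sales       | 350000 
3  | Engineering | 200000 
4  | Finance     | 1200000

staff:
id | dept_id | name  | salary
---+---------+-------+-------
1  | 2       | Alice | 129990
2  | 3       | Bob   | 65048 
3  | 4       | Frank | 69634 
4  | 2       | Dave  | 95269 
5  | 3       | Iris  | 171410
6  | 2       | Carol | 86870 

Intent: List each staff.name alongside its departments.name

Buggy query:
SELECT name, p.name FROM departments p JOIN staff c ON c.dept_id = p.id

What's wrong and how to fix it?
Bug: 'name' exists in both joined tables, so the database can't tell which one is meant

Fix: Prefix ambiguous columns with the table alias

Corrected query:
SELECT c.name, p.name FROM departments p JOIN staff c ON c.dept_id = p.id

Result:
name  | name       
------+------------
Alice | Sales      
Bob   | Engineering
Frank | Finance    
Dave  | Sales      
Iris  | Engineering
Carol | Sales      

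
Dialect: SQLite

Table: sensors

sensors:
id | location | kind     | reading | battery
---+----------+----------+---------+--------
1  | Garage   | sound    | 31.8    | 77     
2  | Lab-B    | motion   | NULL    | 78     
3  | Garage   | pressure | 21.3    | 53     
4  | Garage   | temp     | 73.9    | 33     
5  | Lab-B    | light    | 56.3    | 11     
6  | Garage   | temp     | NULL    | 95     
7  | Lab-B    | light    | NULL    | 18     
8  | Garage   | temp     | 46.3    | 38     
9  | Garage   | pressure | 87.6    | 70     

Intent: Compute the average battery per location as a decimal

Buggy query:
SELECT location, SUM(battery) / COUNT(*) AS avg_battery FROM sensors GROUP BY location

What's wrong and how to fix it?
Bug: SUM(battery) and COUNT(*) are both integers; the division truncates the fractional part

Fix: Cast one side to REAL so the division keeps the fractional part

Corrected query:
SELECT location, SUM(battery) * 1.0 / COUNT(*) AS avg_battery FROM sensors GROUP BY location

Result:
location | avg_battery
---------+------------
Garage   | 61         
Lab-B    | 35.666667  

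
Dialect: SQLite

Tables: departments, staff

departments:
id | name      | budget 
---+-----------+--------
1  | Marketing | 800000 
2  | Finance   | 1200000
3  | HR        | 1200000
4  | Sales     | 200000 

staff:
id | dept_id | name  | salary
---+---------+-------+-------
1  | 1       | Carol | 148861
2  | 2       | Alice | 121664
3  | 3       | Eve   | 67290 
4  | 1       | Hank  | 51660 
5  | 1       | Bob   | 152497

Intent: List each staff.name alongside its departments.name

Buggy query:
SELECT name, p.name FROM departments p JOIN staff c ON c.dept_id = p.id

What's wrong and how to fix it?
Bug: Both tables have a 'name' column; the unqualified reference is ambiguous

Fix: Qualify the column with its table alias (c.name)

Corrected query:
SELECT c.name, p.name FROM departments p JOIN staff c ON c.dept_id = p.id

Result:
name  | name     
------+----------
Carol | Marketing
Alice | Finance  
Eve   | HR       
Hank  | Marketing
Bob   | Marketing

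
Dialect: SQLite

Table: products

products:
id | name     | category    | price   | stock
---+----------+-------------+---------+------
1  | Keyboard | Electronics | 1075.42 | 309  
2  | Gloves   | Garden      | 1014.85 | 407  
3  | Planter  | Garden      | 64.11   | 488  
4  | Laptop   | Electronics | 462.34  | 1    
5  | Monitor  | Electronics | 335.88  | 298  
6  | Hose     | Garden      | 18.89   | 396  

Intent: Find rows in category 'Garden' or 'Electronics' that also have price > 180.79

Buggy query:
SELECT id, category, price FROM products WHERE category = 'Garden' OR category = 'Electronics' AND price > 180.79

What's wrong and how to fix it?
Bug: AND binds tighter than OR, so this parses as category = 'Garden' OR (category = 'Electronics' AND price > 180.79)

Fix: Add parentheses around the OR so the AND applies to both alternatives

Corrected query:
SELECT id, category, price FROM products WHERE (category = 'Garden' OR category = 'Electronics') AND price > 180.79

Result:
id | category    | price  
---+-------------+--------
1  | Electronics | 1075.42
2  | Garden      | 1014.85
4  | Electronics | 462.34 
5  | Electronics | 335.88 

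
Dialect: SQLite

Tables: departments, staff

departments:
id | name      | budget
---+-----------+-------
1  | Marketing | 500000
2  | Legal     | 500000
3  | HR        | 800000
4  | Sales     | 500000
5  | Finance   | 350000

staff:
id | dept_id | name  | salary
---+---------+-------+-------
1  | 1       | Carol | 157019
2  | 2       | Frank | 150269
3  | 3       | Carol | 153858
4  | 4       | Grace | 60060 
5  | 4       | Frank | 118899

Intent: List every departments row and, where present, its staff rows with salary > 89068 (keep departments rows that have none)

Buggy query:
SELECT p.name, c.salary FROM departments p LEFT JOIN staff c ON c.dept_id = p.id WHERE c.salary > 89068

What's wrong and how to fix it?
Bug: A WHERE condition on the right-hand table after LEFT JOIN drops unmatched parents

Fix: Put 'c.salary > 89068' in the JOIN's ON clause instead of WHERE

Corrected query:
SELECT p.name, c.salary FROM departments p LEFT JOIN staff c ON c.dept_id = p.id AND c.salary > 89068

Result:
name      | salary
----------+-------
Marketing | 157019
Legal     | 150269
HR        | 153858
Sales     | 118899
Finance   | NULL  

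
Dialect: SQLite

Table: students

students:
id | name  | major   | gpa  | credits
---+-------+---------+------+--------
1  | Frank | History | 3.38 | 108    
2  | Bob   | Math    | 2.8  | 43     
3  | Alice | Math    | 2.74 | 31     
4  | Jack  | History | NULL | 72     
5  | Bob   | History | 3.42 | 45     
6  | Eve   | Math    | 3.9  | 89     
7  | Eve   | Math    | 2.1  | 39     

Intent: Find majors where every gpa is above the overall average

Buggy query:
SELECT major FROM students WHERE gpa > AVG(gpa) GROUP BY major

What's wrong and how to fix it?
Bug: WHERE evaluates per row before aggregation, so AVG() is unavailable

Fix: Use a subquery for AVG and a HAVING MIN(...) filter so the condition holds for every row in the group

Corrected query:
SELECT major FROM students GROUP BY major HAVING MIN(gpa) > (SELECT AVG(gpa) FROM students)

Result:
major  
-------
History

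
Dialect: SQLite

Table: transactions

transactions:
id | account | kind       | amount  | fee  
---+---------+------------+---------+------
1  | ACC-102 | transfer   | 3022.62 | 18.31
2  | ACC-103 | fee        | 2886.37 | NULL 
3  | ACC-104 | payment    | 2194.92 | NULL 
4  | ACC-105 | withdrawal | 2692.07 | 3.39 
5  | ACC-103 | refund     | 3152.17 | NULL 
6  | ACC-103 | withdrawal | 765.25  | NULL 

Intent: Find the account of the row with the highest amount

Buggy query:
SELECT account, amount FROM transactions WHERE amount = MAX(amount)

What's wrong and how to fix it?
Bug: MAX(amount) is an aggregate and cannot be used directly in WHERE

Fix: Wrap MAX in a scalar subquery so WHERE compares against a single value

Corrected query:
SELECT account, amount FROM transactions WHERE amount = (SELECT MAX(amount) FROM transactions)

Result:
account | amount 
--------+--------
ACC-103 | 3152.17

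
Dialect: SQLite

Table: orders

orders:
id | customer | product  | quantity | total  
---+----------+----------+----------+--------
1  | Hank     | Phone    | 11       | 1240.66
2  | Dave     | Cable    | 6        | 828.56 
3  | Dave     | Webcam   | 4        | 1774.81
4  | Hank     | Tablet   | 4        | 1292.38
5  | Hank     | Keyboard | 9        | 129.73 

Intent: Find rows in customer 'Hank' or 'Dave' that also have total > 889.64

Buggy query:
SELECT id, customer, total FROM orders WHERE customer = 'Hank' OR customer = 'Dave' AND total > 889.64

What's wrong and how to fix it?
Bug: Without parentheses, AND is evaluated before OR, so the total filter only applies to the 'Dave' branch

Fix: Group the OR with parentheses (or use IN), then AND the threshold

Corrected query:
SELECT id, customer, total FROM orders WHERE (customer = 'Hank' OR customer = 'Dave') AND total > 889.64

Result:
id | customer | total  
---+----------+--------
1  | Hank     | 1240.66
3  | Dave     | 1774.81
4  | Hank     | 1292.38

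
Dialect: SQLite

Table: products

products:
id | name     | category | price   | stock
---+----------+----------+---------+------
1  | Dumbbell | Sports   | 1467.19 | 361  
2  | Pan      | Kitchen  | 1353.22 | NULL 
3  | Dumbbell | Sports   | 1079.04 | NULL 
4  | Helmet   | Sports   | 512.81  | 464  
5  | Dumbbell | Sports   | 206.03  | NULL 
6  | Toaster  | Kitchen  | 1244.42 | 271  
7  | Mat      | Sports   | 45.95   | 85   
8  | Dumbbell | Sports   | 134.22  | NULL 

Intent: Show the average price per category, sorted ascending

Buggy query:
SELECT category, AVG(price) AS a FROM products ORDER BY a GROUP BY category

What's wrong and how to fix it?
Bug: GROUP BY must precede ORDER BY

Fix: Reorder: SELECT … FROM … GROUP BY … ORDER BY …

Corrected query:
SELECT category, AVG(price) AS a FROM products GROUP BY category ORDER BY a

Result:
category | a         
---------+-----------
Sports   | 574.206667
Kitchen  | 1298.82   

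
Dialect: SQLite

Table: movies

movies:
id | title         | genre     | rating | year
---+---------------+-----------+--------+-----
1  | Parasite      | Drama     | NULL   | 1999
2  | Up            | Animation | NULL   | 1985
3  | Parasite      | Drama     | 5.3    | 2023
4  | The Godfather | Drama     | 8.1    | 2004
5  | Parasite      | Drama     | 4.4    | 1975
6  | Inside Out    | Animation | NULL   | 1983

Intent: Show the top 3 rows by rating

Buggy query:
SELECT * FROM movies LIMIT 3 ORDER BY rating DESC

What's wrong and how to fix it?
Bug: LIMIT must come after ORDER BY

Fix: Swap the clauses: ORDER BY first, then LIMIT

Corrected query:
SELECT * FROM movies ORDER BY rating DESC LIMIT 3

Result:
id | title         | genre | rating | year
---+---------------+-------+--------+-----
4  | The Godfather | Drama | 8.1    | 2004
3  | Parasite      | Drama | 5.3    | 2023
5  | Parasite      | Drama | 4.4    | 1975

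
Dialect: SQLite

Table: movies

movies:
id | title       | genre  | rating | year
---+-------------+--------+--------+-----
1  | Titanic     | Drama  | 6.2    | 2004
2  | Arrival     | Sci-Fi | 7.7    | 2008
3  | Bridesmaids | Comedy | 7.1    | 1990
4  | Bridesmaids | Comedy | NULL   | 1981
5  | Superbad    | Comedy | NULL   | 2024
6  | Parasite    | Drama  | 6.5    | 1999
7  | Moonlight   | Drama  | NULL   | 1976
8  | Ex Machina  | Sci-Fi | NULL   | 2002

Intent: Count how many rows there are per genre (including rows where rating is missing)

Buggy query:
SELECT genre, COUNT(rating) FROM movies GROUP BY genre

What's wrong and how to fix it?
Bug: COUNT(column) counts non-NULL values only; rows with NULL rating aren't counted

Fix: Use COUNT(*) to count all rows regardless of NULL

Corrected query:
SELECT genre, COUNT(*) FROM movies GROUP BY genre

Result:
genre  | COUNT(*)
-------+---------
Comedy | 3       
Drama  | 3       
Sci-Fi | 2       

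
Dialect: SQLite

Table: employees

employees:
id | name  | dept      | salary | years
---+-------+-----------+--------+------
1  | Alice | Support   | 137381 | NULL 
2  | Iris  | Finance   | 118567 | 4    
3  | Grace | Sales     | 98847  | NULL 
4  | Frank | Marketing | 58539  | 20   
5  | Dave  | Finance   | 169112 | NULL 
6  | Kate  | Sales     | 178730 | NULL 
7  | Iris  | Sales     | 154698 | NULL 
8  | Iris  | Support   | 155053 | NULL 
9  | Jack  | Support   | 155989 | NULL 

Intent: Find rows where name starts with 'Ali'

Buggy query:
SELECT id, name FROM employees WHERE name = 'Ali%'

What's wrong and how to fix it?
Bug: Wildcards only work with LIKE; '=' treats '%' as a literal character

Fix: Replace '=' with LIKE so 'Ali%' is treated as a pattern

Corrected query:
SELECT id, name FROM employees WHERE name LIKE 'Ali%'

Result:
id | name 
---+------
1  | Alice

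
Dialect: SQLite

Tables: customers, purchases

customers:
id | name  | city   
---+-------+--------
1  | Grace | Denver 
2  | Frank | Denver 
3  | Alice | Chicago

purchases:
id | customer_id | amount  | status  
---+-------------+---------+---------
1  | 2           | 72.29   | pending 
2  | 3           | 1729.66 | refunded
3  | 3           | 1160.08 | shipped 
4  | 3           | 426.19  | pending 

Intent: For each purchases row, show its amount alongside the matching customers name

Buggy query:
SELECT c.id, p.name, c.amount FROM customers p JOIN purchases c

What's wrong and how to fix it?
Bug: JOIN with no ON clause produces a cartesian product; every purchases row pairs with every customers row

Fix: Add ON c.customer_id = p.id to the JOIN

Corrected query:
SELECT c.id, p.name, c.amount FROM customers p JOIN purchases c ON c.customer_id = p.id

Result:
id | name  | amount 
---+-------+--------
1  | Frank | 72.29  
2  | Alice | 1729.66
3  | Alice | 1160.08
4  | Alice | 426.19 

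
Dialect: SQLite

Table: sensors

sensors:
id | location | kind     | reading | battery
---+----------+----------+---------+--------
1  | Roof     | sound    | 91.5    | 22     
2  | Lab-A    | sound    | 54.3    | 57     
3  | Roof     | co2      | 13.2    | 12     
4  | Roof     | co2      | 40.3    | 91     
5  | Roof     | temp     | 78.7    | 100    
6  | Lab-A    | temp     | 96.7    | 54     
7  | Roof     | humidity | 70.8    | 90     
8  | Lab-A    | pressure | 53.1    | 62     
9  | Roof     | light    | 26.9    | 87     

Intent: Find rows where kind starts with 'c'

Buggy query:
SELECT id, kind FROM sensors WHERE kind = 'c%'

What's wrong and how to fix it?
Bug: Wildcards only work with LIKE; '=' treats '%' as a literal character

Fix: Replace '=' with LIKE so 'c%' is treated as a pattern

Corrected query:
SELECT id, kind FROM sensors WHERE kind LIKE 'c%'

Result:
id | kind
---+-----
3  | co2 
4  | co2 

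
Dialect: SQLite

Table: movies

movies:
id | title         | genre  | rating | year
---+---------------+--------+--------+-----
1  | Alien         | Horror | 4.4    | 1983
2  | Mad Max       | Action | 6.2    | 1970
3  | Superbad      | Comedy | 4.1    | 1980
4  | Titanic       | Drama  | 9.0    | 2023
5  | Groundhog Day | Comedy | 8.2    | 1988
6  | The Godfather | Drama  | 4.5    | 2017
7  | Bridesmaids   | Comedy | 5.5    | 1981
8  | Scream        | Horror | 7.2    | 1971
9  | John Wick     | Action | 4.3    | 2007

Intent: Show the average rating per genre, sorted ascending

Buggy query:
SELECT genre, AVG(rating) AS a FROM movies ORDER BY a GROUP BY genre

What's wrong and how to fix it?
Bug: ORDER BY appears before GROUP BY; SQL clause order requires GROUP BY first

Fix: Move ORDER BY to the end, after GROUP BY

Corrected query:
SELECT genre, AVG(rating) AS a FROM movies GROUP BY genre ORDER BY a

Result:
genre  | a       
-------+---------
Action | 5.25    
Horror | 5.8     
Comedy | 5.933333
Drama  | 6.75    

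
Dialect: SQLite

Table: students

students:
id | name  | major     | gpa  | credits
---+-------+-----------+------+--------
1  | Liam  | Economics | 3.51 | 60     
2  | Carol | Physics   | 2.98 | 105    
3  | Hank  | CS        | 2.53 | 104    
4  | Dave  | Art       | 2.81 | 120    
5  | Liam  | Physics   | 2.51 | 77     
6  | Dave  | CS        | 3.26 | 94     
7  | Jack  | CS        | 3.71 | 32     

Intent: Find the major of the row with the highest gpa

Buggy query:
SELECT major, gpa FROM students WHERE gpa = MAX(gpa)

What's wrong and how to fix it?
Bug: WHERE is evaluated per row; an aggregate over the whole table isn't defined there

Fix: Use a subquery: WHERE gpa = (SELECT MAX(gpa) FROM students)

Corrected query:
SELECT major, gpa FROM students WHERE gpa = (SELECT MAX(gpa) FROM students)

Result:
major | gpa 
------+-----
CS    | 3.71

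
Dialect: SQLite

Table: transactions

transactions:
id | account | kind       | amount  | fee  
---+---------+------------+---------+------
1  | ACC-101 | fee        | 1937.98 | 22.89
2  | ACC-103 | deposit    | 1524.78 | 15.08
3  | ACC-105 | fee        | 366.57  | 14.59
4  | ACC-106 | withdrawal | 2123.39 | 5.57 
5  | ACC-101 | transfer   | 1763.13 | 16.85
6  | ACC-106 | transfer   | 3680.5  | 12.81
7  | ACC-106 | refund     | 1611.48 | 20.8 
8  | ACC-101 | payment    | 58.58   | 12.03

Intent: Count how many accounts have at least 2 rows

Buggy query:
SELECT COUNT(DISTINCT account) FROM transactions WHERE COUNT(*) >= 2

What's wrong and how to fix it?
Bug: COUNT(*) cannot appear in WHERE; the per-group count doesn't exist yet

Fix: Group first with HAVING COUNT(*) >= 2, then COUNT the resulting groups

Corrected query:
SELECT COUNT(*) FROM (SELECT account FROM transactions GROUP BY account HAVING COUNT(*) >= 2)

Result:
COUNT(*)
--------
2       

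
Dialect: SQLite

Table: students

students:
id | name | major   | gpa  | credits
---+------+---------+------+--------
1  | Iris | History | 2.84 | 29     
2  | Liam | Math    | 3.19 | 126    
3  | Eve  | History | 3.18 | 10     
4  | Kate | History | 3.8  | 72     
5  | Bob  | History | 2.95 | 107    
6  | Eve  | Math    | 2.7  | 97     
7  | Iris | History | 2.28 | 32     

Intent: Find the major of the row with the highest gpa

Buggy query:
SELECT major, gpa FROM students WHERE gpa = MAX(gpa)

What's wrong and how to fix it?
Bug: WHERE is evaluated per row; an aggregate over the whole table isn't defined there

Fix: Wrap MAX in a scalar subquery so WHERE compares against a single value

Corrected query:
SELECT major, gpa FROM students WHERE gpa = (SELECT MAX(gpa) FROM students)

Result:
major   | gpa
--------+----
History | 3.8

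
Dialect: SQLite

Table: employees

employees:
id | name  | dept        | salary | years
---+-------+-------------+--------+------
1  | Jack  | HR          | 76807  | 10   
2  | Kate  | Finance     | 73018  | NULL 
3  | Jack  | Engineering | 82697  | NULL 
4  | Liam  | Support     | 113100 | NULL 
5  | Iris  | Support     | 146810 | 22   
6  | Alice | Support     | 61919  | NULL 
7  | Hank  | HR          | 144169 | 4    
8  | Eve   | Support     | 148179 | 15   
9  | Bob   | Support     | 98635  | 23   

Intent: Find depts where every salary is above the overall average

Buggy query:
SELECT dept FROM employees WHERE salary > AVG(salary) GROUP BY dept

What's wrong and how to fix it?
Bug: AVG() is an aggregate; it can't sit directly in WHERE

Fix: Compute the overall average in a scalar subquery and compare each group's MIN against it in HAVING

Corrected query:
SELECT dept FROM employees GROUP BY dept HAVING MIN(salary) > (SELECT AVG(salary) FROM employees)

Result:
(no rows)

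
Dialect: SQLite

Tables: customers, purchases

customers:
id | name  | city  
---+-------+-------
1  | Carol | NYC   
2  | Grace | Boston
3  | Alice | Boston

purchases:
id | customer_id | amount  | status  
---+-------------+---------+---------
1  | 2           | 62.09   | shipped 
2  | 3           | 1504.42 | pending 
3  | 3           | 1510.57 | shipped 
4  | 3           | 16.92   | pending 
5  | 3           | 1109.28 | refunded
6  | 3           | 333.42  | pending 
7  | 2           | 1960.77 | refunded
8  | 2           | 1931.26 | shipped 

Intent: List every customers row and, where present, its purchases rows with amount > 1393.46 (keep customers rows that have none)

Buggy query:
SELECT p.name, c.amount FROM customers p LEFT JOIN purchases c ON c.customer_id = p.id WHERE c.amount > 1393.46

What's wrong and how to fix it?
Bug: A WHERE condition on the right-hand table after LEFT JOIN drops unmatched parents

Fix: Put 'c.amount > 1393.46' in the JOIN's ON clause instead of WHERE

Corrected query:
SELECT p.name, c.amount FROM customers p LEFT JOIN purchases c ON c.customer_id = p.id AND c.amount > 1393.46

Result:
name  | amount 
------+--------
Carol | NULL   
Grace | 1931.26
Grace | 1960.77
Alice | 1504.42
Alice | 1510.57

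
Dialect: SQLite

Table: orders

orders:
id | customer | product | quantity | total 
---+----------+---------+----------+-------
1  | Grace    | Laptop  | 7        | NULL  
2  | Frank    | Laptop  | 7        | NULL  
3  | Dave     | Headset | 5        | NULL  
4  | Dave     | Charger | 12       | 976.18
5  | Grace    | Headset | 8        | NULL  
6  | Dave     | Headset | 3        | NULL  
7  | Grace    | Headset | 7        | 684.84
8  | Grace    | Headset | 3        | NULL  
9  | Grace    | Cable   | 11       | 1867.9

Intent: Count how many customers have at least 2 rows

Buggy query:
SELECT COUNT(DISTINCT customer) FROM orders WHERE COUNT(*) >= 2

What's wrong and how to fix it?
Bug: COUNT(*) cannot appear in WHERE; the per-group count doesn't exist yet

Fix: Use a subquery that GROUPs and filters with HAVING, then count its rows

Corrected query:
SELECT COUNT(*) FROM (SELECT customer FROM orders GROUP BY customer HAVING COUNT(*) >= 2)

Result:
COUNT(*)
--------
2       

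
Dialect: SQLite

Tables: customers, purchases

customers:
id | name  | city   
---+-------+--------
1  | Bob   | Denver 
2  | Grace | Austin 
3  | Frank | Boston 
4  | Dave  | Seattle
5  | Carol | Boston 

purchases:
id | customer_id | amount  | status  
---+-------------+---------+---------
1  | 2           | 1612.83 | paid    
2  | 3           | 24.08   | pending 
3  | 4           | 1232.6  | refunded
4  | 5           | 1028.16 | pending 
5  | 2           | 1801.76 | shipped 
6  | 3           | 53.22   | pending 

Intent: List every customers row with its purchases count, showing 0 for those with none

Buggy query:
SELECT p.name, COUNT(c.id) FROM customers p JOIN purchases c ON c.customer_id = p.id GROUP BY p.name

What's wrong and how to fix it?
Bug: An inner join excludes parents with zero children

Fix: Use LEFT JOIN so parents without children still appear (COUNT(c.id) gives 0)

Corrected query:
SELECT p.name, COUNT(c.id) FROM customers p LEFT JOIN purchases c ON c.customer_id = p.id GROUP BY p.name

Result:
name  | COUNT(c.id)
------+------------
Bob   | 0          
Carol | 1          
Dave  | 1          
Frank | 2          
Grace | 2          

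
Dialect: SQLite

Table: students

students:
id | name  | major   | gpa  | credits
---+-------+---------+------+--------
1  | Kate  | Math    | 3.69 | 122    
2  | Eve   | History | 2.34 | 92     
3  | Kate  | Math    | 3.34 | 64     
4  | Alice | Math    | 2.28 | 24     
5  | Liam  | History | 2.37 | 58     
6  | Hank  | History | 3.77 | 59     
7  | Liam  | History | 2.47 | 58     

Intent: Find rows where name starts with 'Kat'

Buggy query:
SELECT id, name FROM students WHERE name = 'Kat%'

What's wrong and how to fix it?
Bug: '=' compares the literal string including the % character; pattern matching needs LIKE

Fix: Use LIKE for wildcard pattern matching

Corrected query:
SELECT id, name FROM students WHERE name LIKE 'Kat%'

Result:
id | name
---+-----
1  | Kate
3  | Kate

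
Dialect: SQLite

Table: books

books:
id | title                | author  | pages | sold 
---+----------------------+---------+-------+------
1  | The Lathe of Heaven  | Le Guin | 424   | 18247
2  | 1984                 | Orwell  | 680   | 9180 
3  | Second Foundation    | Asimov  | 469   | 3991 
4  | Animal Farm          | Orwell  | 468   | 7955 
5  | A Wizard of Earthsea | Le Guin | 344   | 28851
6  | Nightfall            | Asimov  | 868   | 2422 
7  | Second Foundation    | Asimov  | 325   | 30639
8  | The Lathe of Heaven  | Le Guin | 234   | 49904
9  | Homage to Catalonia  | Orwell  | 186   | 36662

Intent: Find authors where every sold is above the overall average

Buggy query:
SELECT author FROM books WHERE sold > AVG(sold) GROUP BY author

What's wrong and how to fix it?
Bug: AVG() is an aggregate; it can't sit directly in WHERE

Fix: Compute the overall average in a scalar subquery and compare each group's MIN against it in HAVING

Corrected query:
SELECT author FROM books GROUP BY author HAVING MIN(sold) > (SELECT AVG(sold) FROM books)

Result:
(no rows)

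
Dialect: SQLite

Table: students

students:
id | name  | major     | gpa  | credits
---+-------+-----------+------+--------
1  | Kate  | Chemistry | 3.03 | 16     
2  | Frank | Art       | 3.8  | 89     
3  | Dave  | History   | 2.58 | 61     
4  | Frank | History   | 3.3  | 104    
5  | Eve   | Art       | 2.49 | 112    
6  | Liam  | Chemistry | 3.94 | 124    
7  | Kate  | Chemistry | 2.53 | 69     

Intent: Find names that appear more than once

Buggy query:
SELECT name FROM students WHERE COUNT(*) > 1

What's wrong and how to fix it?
Bug: COUNT(*) is an aggregate and cannot be used in WHERE

Fix: Group first, then use HAVING for the count condition

Corrected query:
SELECT name FROM students GROUP BY name HAVING COUNT(*) > 1

Result:
name 
-----
Frank
Kate 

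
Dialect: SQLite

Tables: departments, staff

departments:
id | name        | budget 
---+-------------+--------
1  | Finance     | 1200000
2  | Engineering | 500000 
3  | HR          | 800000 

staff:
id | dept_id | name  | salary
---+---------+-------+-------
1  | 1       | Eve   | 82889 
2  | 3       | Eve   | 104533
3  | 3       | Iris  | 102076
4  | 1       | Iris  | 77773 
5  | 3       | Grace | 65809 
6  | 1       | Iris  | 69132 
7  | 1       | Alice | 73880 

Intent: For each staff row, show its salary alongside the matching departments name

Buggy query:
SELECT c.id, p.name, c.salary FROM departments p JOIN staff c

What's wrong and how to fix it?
Bug: JOIN with no ON clause produces a cartesian product; every staff row pairs with every departments row

Fix: Specify the join condition linking the foreign key to the parent id

Corrected query:
SELECT c.id, p.name, c.salary FROM departments p JOIN staff c ON c.dept_id = p.id

Result:
id | name    | salary
---+---------+-------
1  | Finance | 82889 
2  | HR      | 104533
3  | HR      | 102076
4  | Finance | 77773 
5  | HR      | 65809 
6  | Finance | 69132 
7  | Finance | 73880 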